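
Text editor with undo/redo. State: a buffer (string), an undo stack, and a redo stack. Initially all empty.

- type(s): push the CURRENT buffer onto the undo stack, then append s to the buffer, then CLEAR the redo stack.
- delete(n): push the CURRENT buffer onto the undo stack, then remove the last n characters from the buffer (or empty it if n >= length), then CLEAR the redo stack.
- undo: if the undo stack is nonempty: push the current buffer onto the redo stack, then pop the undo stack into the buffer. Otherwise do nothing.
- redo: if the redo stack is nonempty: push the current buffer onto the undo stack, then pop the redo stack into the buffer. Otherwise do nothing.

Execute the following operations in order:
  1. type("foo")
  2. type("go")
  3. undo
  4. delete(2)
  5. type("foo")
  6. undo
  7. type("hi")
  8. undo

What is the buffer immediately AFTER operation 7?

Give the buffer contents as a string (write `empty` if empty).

Answer: fhi

Derivation:
After op 1 (type): buf='foo' undo_depth=1 redo_depth=0
After op 2 (type): buf='foogo' undo_depth=2 redo_depth=0
After op 3 (undo): buf='foo' undo_depth=1 redo_depth=1
After op 4 (delete): buf='f' undo_depth=2 redo_depth=0
After op 5 (type): buf='ffoo' undo_depth=3 redo_depth=0
After op 6 (undo): buf='f' undo_depth=2 redo_depth=1
After op 7 (type): buf='fhi' undo_depth=3 redo_depth=0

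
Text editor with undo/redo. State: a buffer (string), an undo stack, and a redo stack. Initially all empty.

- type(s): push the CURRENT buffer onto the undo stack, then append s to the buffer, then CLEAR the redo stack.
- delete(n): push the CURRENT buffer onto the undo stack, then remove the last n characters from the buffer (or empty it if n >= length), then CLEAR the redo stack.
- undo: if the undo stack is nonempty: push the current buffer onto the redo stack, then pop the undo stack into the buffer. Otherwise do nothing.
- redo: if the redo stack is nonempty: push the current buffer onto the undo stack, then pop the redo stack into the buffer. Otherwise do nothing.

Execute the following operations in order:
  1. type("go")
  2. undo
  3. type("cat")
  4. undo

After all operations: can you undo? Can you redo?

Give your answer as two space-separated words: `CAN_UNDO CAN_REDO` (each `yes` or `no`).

After op 1 (type): buf='go' undo_depth=1 redo_depth=0
After op 2 (undo): buf='(empty)' undo_depth=0 redo_depth=1
After op 3 (type): buf='cat' undo_depth=1 redo_depth=0
After op 4 (undo): buf='(empty)' undo_depth=0 redo_depth=1

Answer: no yes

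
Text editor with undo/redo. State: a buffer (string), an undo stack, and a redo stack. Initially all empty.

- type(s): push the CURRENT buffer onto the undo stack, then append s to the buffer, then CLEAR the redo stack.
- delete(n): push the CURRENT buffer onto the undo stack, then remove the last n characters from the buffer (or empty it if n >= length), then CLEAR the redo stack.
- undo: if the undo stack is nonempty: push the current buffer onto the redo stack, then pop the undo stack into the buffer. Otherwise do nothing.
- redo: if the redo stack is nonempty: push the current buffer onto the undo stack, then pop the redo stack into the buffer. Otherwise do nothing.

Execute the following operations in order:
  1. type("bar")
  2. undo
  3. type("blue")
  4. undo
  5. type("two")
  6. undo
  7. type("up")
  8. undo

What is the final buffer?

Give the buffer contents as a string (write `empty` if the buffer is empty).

After op 1 (type): buf='bar' undo_depth=1 redo_depth=0
After op 2 (undo): buf='(empty)' undo_depth=0 redo_depth=1
After op 3 (type): buf='blue' undo_depth=1 redo_depth=0
After op 4 (undo): buf='(empty)' undo_depth=0 redo_depth=1
After op 5 (type): buf='two' undo_depth=1 redo_depth=0
After op 6 (undo): buf='(empty)' undo_depth=0 redo_depth=1
After op 7 (type): buf='up' undo_depth=1 redo_depth=0
After op 8 (undo): buf='(empty)' undo_depth=0 redo_depth=1

Answer: empty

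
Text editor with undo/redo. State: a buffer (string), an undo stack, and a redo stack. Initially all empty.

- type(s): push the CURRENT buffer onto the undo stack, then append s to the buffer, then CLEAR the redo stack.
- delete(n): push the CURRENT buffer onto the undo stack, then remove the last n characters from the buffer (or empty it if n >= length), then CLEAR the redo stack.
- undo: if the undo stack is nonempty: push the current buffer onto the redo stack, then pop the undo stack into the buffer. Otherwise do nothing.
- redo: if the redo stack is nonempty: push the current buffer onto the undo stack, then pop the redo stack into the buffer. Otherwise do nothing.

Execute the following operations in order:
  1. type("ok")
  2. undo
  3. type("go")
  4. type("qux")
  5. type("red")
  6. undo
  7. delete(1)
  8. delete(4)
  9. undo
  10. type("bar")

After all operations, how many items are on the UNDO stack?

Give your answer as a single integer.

Answer: 4

Derivation:
After op 1 (type): buf='ok' undo_depth=1 redo_depth=0
After op 2 (undo): buf='(empty)' undo_depth=0 redo_depth=1
After op 3 (type): buf='go' undo_depth=1 redo_depth=0
After op 4 (type): buf='goqux' undo_depth=2 redo_depth=0
After op 5 (type): buf='goquxred' undo_depth=3 redo_depth=0
After op 6 (undo): buf='goqux' undo_depth=2 redo_depth=1
After op 7 (delete): buf='goqu' undo_depth=3 redo_depth=0
After op 8 (delete): buf='(empty)' undo_depth=4 redo_depth=0
After op 9 (undo): buf='goqu' undo_depth=3 redo_depth=1
After op 10 (type): buf='goqubar' undo_depth=4 redo_depth=0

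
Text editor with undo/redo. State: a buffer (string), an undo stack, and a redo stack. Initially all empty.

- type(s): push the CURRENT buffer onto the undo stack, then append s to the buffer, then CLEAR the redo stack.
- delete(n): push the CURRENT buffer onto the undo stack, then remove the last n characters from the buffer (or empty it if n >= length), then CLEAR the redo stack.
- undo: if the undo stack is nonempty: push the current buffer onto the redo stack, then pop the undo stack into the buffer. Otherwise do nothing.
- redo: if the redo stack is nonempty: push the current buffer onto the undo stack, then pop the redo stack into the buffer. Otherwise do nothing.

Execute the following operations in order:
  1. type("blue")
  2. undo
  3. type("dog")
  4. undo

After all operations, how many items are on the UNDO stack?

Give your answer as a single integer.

After op 1 (type): buf='blue' undo_depth=1 redo_depth=0
After op 2 (undo): buf='(empty)' undo_depth=0 redo_depth=1
After op 3 (type): buf='dog' undo_depth=1 redo_depth=0
After op 4 (undo): buf='(empty)' undo_depth=0 redo_depth=1

Answer: 0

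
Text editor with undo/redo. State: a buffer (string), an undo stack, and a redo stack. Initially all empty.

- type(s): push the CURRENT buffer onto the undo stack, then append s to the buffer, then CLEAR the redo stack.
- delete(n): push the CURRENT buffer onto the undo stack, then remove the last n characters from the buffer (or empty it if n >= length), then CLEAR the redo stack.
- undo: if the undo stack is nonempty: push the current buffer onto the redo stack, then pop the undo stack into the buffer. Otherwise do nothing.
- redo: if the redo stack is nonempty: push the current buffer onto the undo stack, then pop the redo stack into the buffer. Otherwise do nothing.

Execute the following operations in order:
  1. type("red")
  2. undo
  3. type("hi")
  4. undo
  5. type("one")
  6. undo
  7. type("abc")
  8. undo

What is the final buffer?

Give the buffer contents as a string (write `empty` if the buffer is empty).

After op 1 (type): buf='red' undo_depth=1 redo_depth=0
After op 2 (undo): buf='(empty)' undo_depth=0 redo_depth=1
After op 3 (type): buf='hi' undo_depth=1 redo_depth=0
After op 4 (undo): buf='(empty)' undo_depth=0 redo_depth=1
After op 5 (type): buf='one' undo_depth=1 redo_depth=0
After op 6 (undo): buf='(empty)' undo_depth=0 redo_depth=1
After op 7 (type): buf='abc' undo_depth=1 redo_depth=0
After op 8 (undo): buf='(empty)' undo_depth=0 redo_depth=1

Answer: empty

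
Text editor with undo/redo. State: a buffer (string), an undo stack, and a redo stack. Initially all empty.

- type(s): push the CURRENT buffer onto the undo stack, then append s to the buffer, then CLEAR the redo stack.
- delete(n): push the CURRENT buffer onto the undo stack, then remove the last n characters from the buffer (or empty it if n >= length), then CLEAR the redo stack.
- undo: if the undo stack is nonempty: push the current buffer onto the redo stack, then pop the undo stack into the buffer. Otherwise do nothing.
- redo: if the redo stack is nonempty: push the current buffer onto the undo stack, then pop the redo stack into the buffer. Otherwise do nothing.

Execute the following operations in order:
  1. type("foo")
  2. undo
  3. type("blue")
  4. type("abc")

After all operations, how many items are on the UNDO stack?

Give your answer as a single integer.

After op 1 (type): buf='foo' undo_depth=1 redo_depth=0
After op 2 (undo): buf='(empty)' undo_depth=0 redo_depth=1
After op 3 (type): buf='blue' undo_depth=1 redo_depth=0
After op 4 (type): buf='blueabc' undo_depth=2 redo_depth=0

Answer: 2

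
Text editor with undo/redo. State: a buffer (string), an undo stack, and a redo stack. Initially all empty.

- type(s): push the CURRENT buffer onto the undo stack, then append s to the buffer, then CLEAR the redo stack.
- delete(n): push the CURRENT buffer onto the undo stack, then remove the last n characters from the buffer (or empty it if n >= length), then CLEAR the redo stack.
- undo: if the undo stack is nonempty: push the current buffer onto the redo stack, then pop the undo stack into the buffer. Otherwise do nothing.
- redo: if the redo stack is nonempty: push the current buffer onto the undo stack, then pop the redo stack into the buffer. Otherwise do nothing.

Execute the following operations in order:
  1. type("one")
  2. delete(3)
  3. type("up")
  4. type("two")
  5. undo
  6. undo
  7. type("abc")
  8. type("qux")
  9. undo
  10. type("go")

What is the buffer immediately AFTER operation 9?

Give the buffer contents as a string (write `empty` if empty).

After op 1 (type): buf='one' undo_depth=1 redo_depth=0
After op 2 (delete): buf='(empty)' undo_depth=2 redo_depth=0
After op 3 (type): buf='up' undo_depth=3 redo_depth=0
After op 4 (type): buf='uptwo' undo_depth=4 redo_depth=0
After op 5 (undo): buf='up' undo_depth=3 redo_depth=1
After op 6 (undo): buf='(empty)' undo_depth=2 redo_depth=2
After op 7 (type): buf='abc' undo_depth=3 redo_depth=0
After op 8 (type): buf='abcqux' undo_depth=4 redo_depth=0
After op 9 (undo): buf='abc' undo_depth=3 redo_depth=1

Answer: abc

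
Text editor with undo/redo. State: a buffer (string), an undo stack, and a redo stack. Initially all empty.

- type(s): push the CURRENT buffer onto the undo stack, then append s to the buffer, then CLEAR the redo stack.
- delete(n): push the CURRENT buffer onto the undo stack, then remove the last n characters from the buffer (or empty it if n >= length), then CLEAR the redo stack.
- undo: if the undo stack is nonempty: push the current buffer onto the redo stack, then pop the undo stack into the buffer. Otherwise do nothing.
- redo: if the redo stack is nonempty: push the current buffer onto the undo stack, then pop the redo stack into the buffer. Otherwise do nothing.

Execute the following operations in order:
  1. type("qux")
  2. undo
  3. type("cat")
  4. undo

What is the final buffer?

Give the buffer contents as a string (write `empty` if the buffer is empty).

Answer: empty

Derivation:
After op 1 (type): buf='qux' undo_depth=1 redo_depth=0
After op 2 (undo): buf='(empty)' undo_depth=0 redo_depth=1
After op 3 (type): buf='cat' undo_depth=1 redo_depth=0
After op 4 (undo): buf='(empty)' undo_depth=0 redo_depth=1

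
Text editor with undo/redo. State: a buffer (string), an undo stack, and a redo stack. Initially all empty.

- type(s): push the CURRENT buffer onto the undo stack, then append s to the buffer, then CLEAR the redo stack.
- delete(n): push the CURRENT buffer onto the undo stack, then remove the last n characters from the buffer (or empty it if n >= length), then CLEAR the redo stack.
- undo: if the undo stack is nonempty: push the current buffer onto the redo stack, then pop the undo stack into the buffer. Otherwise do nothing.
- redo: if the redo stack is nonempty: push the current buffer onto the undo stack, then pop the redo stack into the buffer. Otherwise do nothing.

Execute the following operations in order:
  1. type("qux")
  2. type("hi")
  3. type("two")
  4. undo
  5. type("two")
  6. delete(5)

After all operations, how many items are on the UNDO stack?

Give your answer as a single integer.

After op 1 (type): buf='qux' undo_depth=1 redo_depth=0
After op 2 (type): buf='quxhi' undo_depth=2 redo_depth=0
After op 3 (type): buf='quxhitwo' undo_depth=3 redo_depth=0
After op 4 (undo): buf='quxhi' undo_depth=2 redo_depth=1
After op 5 (type): buf='quxhitwo' undo_depth=3 redo_depth=0
After op 6 (delete): buf='qux' undo_depth=4 redo_depth=0

Answer: 4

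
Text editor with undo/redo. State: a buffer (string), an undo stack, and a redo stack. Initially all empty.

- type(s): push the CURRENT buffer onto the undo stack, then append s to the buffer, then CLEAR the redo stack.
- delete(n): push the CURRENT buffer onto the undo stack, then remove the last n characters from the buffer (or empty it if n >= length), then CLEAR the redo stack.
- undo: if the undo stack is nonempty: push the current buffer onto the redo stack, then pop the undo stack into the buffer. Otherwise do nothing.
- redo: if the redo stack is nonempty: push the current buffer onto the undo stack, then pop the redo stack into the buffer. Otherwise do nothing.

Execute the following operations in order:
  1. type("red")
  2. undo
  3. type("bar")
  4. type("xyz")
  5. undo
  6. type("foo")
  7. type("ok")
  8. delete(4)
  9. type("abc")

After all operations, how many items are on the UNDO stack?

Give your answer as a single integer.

After op 1 (type): buf='red' undo_depth=1 redo_depth=0
After op 2 (undo): buf='(empty)' undo_depth=0 redo_depth=1
After op 3 (type): buf='bar' undo_depth=1 redo_depth=0
After op 4 (type): buf='barxyz' undo_depth=2 redo_depth=0
After op 5 (undo): buf='bar' undo_depth=1 redo_depth=1
After op 6 (type): buf='barfoo' undo_depth=2 redo_depth=0
After op 7 (type): buf='barfoook' undo_depth=3 redo_depth=0
After op 8 (delete): buf='barf' undo_depth=4 redo_depth=0
After op 9 (type): buf='barfabc' undo_depth=5 redo_depth=0

Answer: 5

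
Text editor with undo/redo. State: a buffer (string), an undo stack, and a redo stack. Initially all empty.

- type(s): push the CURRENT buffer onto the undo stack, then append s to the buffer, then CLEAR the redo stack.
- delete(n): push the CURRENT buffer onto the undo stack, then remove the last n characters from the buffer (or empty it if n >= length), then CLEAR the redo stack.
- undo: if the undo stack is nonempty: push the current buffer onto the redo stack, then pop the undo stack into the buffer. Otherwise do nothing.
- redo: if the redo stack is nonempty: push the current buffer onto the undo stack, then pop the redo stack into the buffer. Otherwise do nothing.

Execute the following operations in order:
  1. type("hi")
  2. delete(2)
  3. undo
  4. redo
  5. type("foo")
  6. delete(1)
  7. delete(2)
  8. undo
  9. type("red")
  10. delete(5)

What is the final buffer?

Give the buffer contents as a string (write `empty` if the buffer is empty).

After op 1 (type): buf='hi' undo_depth=1 redo_depth=0
After op 2 (delete): buf='(empty)' undo_depth=2 redo_depth=0
After op 3 (undo): buf='hi' undo_depth=1 redo_depth=1
After op 4 (redo): buf='(empty)' undo_depth=2 redo_depth=0
After op 5 (type): buf='foo' undo_depth=3 redo_depth=0
After op 6 (delete): buf='fo' undo_depth=4 redo_depth=0
After op 7 (delete): buf='(empty)' undo_depth=5 redo_depth=0
After op 8 (undo): buf='fo' undo_depth=4 redo_depth=1
After op 9 (type): buf='fored' undo_depth=5 redo_depth=0
After op 10 (delete): buf='(empty)' undo_depth=6 redo_depth=0

Answer: empty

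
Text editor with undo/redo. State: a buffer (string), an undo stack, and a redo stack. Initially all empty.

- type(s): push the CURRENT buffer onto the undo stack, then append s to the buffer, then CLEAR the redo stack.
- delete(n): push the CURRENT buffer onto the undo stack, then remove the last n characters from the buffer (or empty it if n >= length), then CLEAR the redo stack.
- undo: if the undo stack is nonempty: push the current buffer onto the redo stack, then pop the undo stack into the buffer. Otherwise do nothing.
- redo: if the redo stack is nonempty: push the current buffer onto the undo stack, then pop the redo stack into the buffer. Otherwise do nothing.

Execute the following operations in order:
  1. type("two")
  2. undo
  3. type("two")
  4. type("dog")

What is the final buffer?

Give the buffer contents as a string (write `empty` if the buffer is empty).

Answer: twodog

Derivation:
After op 1 (type): buf='two' undo_depth=1 redo_depth=0
After op 2 (undo): buf='(empty)' undo_depth=0 redo_depth=1
After op 3 (type): buf='two' undo_depth=1 redo_depth=0
After op 4 (type): buf='twodog' undo_depth=2 redo_depth=0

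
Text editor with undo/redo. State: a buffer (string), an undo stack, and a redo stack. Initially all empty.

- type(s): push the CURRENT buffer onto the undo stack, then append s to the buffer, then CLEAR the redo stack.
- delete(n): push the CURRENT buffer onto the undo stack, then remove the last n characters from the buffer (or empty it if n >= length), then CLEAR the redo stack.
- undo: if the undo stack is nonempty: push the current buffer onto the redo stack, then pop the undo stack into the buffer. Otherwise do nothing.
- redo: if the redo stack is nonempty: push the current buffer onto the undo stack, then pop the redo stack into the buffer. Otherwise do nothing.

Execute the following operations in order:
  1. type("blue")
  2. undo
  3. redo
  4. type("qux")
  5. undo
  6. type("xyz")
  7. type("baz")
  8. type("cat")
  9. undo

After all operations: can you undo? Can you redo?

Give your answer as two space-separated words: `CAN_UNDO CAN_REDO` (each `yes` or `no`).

Answer: yes yes

Derivation:
After op 1 (type): buf='blue' undo_depth=1 redo_depth=0
After op 2 (undo): buf='(empty)' undo_depth=0 redo_depth=1
After op 3 (redo): buf='blue' undo_depth=1 redo_depth=0
After op 4 (type): buf='bluequx' undo_depth=2 redo_depth=0
After op 5 (undo): buf='blue' undo_depth=1 redo_depth=1
After op 6 (type): buf='bluexyz' undo_depth=2 redo_depth=0
After op 7 (type): buf='bluexyzbaz' undo_depth=3 redo_depth=0
After op 8 (type): buf='bluexyzbazcat' undo_depth=4 redo_depth=0
After op 9 (undo): buf='bluexyzbaz' undo_depth=3 redo_depth=1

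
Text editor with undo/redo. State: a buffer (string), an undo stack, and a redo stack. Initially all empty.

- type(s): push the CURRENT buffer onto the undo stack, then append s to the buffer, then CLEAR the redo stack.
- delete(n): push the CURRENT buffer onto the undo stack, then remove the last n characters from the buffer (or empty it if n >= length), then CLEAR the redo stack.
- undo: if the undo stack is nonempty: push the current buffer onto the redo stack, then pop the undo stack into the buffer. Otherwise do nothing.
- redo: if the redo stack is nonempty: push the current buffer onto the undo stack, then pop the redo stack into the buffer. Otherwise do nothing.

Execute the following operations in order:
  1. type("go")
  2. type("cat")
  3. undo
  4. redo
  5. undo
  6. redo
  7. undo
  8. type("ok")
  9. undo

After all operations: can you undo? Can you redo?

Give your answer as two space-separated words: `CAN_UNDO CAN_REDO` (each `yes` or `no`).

After op 1 (type): buf='go' undo_depth=1 redo_depth=0
After op 2 (type): buf='gocat' undo_depth=2 redo_depth=0
After op 3 (undo): buf='go' undo_depth=1 redo_depth=1
After op 4 (redo): buf='gocat' undo_depth=2 redo_depth=0
After op 5 (undo): buf='go' undo_depth=1 redo_depth=1
After op 6 (redo): buf='gocat' undo_depth=2 redo_depth=0
After op 7 (undo): buf='go' undo_depth=1 redo_depth=1
After op 8 (type): buf='gook' undo_depth=2 redo_depth=0
After op 9 (undo): buf='go' undo_depth=1 redo_depth=1

Answer: yes yes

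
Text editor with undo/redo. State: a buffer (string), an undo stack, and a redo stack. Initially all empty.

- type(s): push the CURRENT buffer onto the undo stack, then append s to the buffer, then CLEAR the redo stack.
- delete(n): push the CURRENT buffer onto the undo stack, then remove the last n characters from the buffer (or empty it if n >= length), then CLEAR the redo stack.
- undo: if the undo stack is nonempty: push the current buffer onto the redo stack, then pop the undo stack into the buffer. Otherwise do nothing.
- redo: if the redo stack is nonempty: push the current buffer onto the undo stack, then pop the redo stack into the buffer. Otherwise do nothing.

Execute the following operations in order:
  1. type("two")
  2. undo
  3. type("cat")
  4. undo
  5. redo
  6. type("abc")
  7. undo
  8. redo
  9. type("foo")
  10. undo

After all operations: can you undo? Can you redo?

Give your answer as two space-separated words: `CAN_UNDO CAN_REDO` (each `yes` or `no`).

Answer: yes yes

Derivation:
After op 1 (type): buf='two' undo_depth=1 redo_depth=0
After op 2 (undo): buf='(empty)' undo_depth=0 redo_depth=1
After op 3 (type): buf='cat' undo_depth=1 redo_depth=0
After op 4 (undo): buf='(empty)' undo_depth=0 redo_depth=1
After op 5 (redo): buf='cat' undo_depth=1 redo_depth=0
After op 6 (type): buf='catabc' undo_depth=2 redo_depth=0
After op 7 (undo): buf='cat' undo_depth=1 redo_depth=1
After op 8 (redo): buf='catabc' undo_depth=2 redo_depth=0
After op 9 (type): buf='catabcfoo' undo_depth=3 redo_depth=0
After op 10 (undo): buf='catabc' undo_depth=2 redo_depth=1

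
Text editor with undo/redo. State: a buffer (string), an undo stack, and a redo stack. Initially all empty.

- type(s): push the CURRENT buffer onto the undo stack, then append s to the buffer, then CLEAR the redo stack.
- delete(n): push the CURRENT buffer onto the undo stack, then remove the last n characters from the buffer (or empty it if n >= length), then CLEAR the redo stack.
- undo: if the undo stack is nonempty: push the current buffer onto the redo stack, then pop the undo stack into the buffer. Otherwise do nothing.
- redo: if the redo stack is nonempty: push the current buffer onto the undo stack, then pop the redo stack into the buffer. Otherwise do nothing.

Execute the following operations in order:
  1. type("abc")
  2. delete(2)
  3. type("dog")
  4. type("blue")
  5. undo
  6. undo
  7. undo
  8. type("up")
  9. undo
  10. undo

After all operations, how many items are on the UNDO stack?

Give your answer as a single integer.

After op 1 (type): buf='abc' undo_depth=1 redo_depth=0
After op 2 (delete): buf='a' undo_depth=2 redo_depth=0
After op 3 (type): buf='adog' undo_depth=3 redo_depth=0
After op 4 (type): buf='adogblue' undo_depth=4 redo_depth=0
After op 5 (undo): buf='adog' undo_depth=3 redo_depth=1
After op 6 (undo): buf='a' undo_depth=2 redo_depth=2
After op 7 (undo): buf='abc' undo_depth=1 redo_depth=3
After op 8 (type): buf='abcup' undo_depth=2 redo_depth=0
After op 9 (undo): buf='abc' undo_depth=1 redo_depth=1
After op 10 (undo): buf='(empty)' undo_depth=0 redo_depth=2

Answer: 0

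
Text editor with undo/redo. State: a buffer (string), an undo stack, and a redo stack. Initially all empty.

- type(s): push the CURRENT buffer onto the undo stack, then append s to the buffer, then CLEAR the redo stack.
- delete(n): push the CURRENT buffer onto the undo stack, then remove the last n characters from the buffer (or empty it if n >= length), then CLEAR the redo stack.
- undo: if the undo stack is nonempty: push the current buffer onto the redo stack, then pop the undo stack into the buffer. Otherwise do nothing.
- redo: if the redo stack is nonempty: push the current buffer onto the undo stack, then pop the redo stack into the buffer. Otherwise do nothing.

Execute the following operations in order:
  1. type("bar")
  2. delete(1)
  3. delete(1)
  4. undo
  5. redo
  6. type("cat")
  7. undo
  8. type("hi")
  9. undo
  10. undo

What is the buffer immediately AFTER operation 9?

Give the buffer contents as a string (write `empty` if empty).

After op 1 (type): buf='bar' undo_depth=1 redo_depth=0
After op 2 (delete): buf='ba' undo_depth=2 redo_depth=0
After op 3 (delete): buf='b' undo_depth=3 redo_depth=0
After op 4 (undo): buf='ba' undo_depth=2 redo_depth=1
After op 5 (redo): buf='b' undo_depth=3 redo_depth=0
After op 6 (type): buf='bcat' undo_depth=4 redo_depth=0
After op 7 (undo): buf='b' undo_depth=3 redo_depth=1
After op 8 (type): buf='bhi' undo_depth=4 redo_depth=0
After op 9 (undo): buf='b' undo_depth=3 redo_depth=1

Answer: b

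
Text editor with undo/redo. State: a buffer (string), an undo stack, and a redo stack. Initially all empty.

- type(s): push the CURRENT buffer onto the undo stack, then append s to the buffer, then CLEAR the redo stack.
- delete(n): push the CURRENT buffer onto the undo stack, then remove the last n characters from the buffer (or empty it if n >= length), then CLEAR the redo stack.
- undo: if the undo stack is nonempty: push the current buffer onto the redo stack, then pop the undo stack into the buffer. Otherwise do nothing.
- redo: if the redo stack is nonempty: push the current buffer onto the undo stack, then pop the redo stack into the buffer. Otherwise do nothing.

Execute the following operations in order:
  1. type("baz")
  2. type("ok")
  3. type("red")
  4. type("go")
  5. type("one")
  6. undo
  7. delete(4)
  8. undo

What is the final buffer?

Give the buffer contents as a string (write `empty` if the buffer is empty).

Answer: bazokredgo

Derivation:
After op 1 (type): buf='baz' undo_depth=1 redo_depth=0
After op 2 (type): buf='bazok' undo_depth=2 redo_depth=0
After op 3 (type): buf='bazokred' undo_depth=3 redo_depth=0
After op 4 (type): buf='bazokredgo' undo_depth=4 redo_depth=0
After op 5 (type): buf='bazokredgoone' undo_depth=5 redo_depth=0
After op 6 (undo): buf='bazokredgo' undo_depth=4 redo_depth=1
After op 7 (delete): buf='bazokr' undo_depth=5 redo_depth=0
After op 8 (undo): buf='bazokredgo' undo_depth=4 redo_depth=1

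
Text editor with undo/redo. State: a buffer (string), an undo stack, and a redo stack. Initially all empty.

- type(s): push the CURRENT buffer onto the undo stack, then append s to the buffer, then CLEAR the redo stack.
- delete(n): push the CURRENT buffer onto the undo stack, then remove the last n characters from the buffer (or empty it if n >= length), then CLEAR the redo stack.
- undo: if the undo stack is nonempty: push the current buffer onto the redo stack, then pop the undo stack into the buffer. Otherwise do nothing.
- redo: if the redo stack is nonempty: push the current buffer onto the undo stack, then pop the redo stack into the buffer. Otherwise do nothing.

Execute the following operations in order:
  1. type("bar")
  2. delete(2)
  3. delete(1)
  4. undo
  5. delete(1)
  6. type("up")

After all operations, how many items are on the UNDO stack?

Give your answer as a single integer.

Answer: 4

Derivation:
After op 1 (type): buf='bar' undo_depth=1 redo_depth=0
After op 2 (delete): buf='b' undo_depth=2 redo_depth=0
After op 3 (delete): buf='(empty)' undo_depth=3 redo_depth=0
After op 4 (undo): buf='b' undo_depth=2 redo_depth=1
After op 5 (delete): buf='(empty)' undo_depth=3 redo_depth=0
After op 6 (type): buf='up' undo_depth=4 redo_depth=0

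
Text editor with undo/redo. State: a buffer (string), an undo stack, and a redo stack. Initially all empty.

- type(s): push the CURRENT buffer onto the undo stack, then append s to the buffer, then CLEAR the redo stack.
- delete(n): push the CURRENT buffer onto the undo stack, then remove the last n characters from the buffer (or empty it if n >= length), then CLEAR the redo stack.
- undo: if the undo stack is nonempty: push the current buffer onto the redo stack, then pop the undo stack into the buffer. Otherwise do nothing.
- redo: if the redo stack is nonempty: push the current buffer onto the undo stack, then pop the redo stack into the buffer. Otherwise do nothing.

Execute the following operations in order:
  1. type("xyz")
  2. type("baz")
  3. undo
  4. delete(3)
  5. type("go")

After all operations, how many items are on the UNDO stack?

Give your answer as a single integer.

Answer: 3

Derivation:
After op 1 (type): buf='xyz' undo_depth=1 redo_depth=0
After op 2 (type): buf='xyzbaz' undo_depth=2 redo_depth=0
After op 3 (undo): buf='xyz' undo_depth=1 redo_depth=1
After op 4 (delete): buf='(empty)' undo_depth=2 redo_depth=0
After op 5 (type): buf='go' undo_depth=3 redo_depth=0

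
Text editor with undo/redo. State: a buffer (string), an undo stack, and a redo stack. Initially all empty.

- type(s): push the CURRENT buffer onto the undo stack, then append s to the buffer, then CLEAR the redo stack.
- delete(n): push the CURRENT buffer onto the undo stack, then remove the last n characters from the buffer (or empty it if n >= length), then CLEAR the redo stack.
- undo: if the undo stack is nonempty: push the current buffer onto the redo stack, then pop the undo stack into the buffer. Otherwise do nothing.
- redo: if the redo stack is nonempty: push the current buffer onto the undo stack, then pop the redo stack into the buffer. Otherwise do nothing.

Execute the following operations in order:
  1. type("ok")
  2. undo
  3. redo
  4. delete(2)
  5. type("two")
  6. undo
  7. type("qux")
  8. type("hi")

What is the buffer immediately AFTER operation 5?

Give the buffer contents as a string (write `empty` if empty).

After op 1 (type): buf='ok' undo_depth=1 redo_depth=0
After op 2 (undo): buf='(empty)' undo_depth=0 redo_depth=1
After op 3 (redo): buf='ok' undo_depth=1 redo_depth=0
After op 4 (delete): buf='(empty)' undo_depth=2 redo_depth=0
After op 5 (type): buf='two' undo_depth=3 redo_depth=0

Answer: two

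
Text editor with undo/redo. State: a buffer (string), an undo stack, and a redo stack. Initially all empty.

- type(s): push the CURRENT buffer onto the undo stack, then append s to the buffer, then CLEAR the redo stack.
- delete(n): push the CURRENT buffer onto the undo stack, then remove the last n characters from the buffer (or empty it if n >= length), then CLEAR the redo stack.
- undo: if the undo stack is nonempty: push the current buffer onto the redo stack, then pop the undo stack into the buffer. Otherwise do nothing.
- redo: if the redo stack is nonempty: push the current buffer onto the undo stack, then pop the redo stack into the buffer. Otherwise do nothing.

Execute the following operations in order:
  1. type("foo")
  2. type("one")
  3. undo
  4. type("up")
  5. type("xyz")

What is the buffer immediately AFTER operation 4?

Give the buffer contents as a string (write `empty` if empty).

After op 1 (type): buf='foo' undo_depth=1 redo_depth=0
After op 2 (type): buf='fooone' undo_depth=2 redo_depth=0
After op 3 (undo): buf='foo' undo_depth=1 redo_depth=1
After op 4 (type): buf='fooup' undo_depth=2 redo_depth=0

Answer: fooup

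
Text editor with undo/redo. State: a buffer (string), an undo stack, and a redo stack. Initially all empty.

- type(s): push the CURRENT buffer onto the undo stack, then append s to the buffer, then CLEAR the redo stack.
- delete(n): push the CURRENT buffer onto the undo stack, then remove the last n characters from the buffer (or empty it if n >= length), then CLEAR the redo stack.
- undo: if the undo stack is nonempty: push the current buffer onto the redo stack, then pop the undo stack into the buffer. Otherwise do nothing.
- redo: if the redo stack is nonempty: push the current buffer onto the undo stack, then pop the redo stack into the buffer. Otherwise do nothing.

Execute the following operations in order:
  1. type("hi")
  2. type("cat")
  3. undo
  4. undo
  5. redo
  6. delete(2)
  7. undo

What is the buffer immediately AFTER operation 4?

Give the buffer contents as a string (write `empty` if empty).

After op 1 (type): buf='hi' undo_depth=1 redo_depth=0
After op 2 (type): buf='hicat' undo_depth=2 redo_depth=0
After op 3 (undo): buf='hi' undo_depth=1 redo_depth=1
After op 4 (undo): buf='(empty)' undo_depth=0 redo_depth=2

Answer: empty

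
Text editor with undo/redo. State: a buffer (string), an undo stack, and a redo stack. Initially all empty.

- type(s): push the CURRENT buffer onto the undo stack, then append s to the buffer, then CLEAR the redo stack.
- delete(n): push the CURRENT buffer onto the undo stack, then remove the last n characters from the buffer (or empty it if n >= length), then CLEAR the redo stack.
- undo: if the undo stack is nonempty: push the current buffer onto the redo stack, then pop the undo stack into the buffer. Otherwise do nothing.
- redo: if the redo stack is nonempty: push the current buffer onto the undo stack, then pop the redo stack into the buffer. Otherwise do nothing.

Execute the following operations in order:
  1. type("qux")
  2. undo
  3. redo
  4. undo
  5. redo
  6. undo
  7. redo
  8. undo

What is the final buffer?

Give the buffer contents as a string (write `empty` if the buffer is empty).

Answer: empty

Derivation:
After op 1 (type): buf='qux' undo_depth=1 redo_depth=0
After op 2 (undo): buf='(empty)' undo_depth=0 redo_depth=1
After op 3 (redo): buf='qux' undo_depth=1 redo_depth=0
After op 4 (undo): buf='(empty)' undo_depth=0 redo_depth=1
After op 5 (redo): buf='qux' undo_depth=1 redo_depth=0
After op 6 (undo): buf='(empty)' undo_depth=0 redo_depth=1
After op 7 (redo): buf='qux' undo_depth=1 redo_depth=0
After op 8 (undo): buf='(empty)' undo_depth=0 redo_depth=1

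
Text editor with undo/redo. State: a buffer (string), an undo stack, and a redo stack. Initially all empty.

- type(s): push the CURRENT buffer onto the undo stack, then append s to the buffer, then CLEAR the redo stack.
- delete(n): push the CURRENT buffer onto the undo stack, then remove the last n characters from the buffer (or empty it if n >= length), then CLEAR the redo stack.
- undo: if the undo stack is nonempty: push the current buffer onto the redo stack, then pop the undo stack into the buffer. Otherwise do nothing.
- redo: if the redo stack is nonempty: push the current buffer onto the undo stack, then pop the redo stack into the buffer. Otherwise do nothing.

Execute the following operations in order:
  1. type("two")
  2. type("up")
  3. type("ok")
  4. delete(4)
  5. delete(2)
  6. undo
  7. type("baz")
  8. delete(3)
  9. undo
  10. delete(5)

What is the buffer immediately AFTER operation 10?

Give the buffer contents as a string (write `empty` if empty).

Answer: t

Derivation:
After op 1 (type): buf='two' undo_depth=1 redo_depth=0
After op 2 (type): buf='twoup' undo_depth=2 redo_depth=0
After op 3 (type): buf='twoupok' undo_depth=3 redo_depth=0
After op 4 (delete): buf='two' undo_depth=4 redo_depth=0
After op 5 (delete): buf='t' undo_depth=5 redo_depth=0
After op 6 (undo): buf='two' undo_depth=4 redo_depth=1
After op 7 (type): buf='twobaz' undo_depth=5 redo_depth=0
After op 8 (delete): buf='two' undo_depth=6 redo_depth=0
After op 9 (undo): buf='twobaz' undo_depth=5 redo_depth=1
After op 10 (delete): buf='t' undo_depth=6 redo_depth=0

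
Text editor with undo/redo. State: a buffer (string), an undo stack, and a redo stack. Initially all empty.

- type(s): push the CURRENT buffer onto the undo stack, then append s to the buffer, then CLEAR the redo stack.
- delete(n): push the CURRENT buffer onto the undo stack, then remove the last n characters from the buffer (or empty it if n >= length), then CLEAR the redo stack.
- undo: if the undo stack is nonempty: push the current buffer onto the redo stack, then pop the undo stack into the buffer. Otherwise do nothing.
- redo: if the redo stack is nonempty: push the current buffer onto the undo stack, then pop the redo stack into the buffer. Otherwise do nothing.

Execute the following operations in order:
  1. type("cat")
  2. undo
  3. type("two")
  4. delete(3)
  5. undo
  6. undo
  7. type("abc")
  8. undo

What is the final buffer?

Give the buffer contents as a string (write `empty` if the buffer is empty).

After op 1 (type): buf='cat' undo_depth=1 redo_depth=0
After op 2 (undo): buf='(empty)' undo_depth=0 redo_depth=1
After op 3 (type): buf='two' undo_depth=1 redo_depth=0
After op 4 (delete): buf='(empty)' undo_depth=2 redo_depth=0
After op 5 (undo): buf='two' undo_depth=1 redo_depth=1
After op 6 (undo): buf='(empty)' undo_depth=0 redo_depth=2
After op 7 (type): buf='abc' undo_depth=1 redo_depth=0
After op 8 (undo): buf='(empty)' undo_depth=0 redo_depth=1

Answer: empty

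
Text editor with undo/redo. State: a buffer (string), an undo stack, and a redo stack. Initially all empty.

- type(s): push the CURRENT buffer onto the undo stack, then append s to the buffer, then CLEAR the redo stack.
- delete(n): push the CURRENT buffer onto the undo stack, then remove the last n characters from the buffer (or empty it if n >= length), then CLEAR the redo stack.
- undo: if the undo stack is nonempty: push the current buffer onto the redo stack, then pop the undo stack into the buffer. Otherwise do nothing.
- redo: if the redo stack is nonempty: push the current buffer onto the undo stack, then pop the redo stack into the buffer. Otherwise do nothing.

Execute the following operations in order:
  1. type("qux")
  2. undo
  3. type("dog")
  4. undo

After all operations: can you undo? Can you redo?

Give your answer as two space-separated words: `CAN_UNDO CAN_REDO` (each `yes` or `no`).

After op 1 (type): buf='qux' undo_depth=1 redo_depth=0
After op 2 (undo): buf='(empty)' undo_depth=0 redo_depth=1
After op 3 (type): buf='dog' undo_depth=1 redo_depth=0
After op 4 (undo): buf='(empty)' undo_depth=0 redo_depth=1

Answer: no yes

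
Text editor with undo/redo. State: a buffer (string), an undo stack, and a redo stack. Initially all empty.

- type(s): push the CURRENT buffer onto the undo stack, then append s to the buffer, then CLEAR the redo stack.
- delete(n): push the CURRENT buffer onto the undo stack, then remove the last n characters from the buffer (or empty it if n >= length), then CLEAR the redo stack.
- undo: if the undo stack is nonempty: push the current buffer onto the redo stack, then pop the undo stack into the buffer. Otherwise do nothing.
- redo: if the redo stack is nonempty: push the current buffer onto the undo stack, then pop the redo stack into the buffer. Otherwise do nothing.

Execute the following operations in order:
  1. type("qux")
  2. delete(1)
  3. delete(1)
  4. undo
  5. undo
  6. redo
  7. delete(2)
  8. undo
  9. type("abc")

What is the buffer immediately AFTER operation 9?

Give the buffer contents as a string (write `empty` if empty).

After op 1 (type): buf='qux' undo_depth=1 redo_depth=0
After op 2 (delete): buf='qu' undo_depth=2 redo_depth=0
After op 3 (delete): buf='q' undo_depth=3 redo_depth=0
After op 4 (undo): buf='qu' undo_depth=2 redo_depth=1
After op 5 (undo): buf='qux' undo_depth=1 redo_depth=2
After op 6 (redo): buf='qu' undo_depth=2 redo_depth=1
After op 7 (delete): buf='(empty)' undo_depth=3 redo_depth=0
After op 8 (undo): buf='qu' undo_depth=2 redo_depth=1
After op 9 (type): buf='quabc' undo_depth=3 redo_depth=0

Answer: quabc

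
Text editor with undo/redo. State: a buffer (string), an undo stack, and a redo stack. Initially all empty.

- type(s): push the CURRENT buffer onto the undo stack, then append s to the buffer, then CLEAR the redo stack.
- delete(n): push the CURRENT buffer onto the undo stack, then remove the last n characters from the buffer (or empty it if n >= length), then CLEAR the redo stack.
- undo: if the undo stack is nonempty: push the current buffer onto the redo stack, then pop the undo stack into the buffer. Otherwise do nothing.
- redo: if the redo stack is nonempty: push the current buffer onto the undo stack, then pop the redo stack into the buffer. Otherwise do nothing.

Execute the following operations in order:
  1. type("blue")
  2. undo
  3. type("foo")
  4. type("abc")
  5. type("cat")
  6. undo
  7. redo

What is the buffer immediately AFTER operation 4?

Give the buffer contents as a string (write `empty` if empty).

After op 1 (type): buf='blue' undo_depth=1 redo_depth=0
After op 2 (undo): buf='(empty)' undo_depth=0 redo_depth=1
After op 3 (type): buf='foo' undo_depth=1 redo_depth=0
After op 4 (type): buf='fooabc' undo_depth=2 redo_depth=0

Answer: fooabc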